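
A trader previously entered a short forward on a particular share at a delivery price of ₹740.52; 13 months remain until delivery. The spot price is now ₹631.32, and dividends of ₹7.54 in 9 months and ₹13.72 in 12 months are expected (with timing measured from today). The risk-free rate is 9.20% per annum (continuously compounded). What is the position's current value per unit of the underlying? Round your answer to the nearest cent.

₹58.50

PV(remaining dividends) I = 7.54·e^(−0.0920·9/12) + 13.72·e^(−0.0920·12/12) = 19.5514
Current forward F = (S − I)·e^(rT) = (631.32 − 19.5514)·e^(0.0920·13/12) = 611.7686 × 1.104803 = 675.8838
Value (long) = (F − K)·e^(−rT) = (675.8838 − 740.52) × 0.905139 = -58.5047
Short position value = −(long value) = ₹58.50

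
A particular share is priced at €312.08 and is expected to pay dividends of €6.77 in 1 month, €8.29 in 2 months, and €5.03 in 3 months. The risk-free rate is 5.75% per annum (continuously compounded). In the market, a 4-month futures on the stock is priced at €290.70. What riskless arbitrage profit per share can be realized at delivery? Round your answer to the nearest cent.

€7.13 per share

PV(dividends) I = 6.77·e^(−0.0575·1/12) + 8.29·e^(−0.0575·2/12) + 5.03·e^(−0.0575·3/12) = 19.9068
Fair futures F* = (S − I)·e^(rT) = (312.08 − 19.9068)·e^0.019167 = 292.1732 × 1.019352 = 297.8273
Market €290.70 < fair 297.8273: forward underpriced → reverse cash-and-carry (short the stock, invest proceeds at r, pay the dividends, go long the forward).
Profit at T = |F_mkt − F*| = |290.70 − 297.8273| = €7.13 per share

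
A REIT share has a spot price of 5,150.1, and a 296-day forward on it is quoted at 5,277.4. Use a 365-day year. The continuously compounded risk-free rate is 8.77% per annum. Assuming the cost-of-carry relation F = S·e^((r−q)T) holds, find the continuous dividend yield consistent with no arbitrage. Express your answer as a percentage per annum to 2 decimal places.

5.76%

From F = S·e^((r−q)T): (r − q) = ln(F/S)/T
ln(5277.4/5150.1) = ln(1.024718) = 0.024417
(r − q) = 0.024417 / (296/365) = 0.030109
q = r − ln(F/S)/T = 0.0877 − 0.030109 = 0.057591
q = 5.76%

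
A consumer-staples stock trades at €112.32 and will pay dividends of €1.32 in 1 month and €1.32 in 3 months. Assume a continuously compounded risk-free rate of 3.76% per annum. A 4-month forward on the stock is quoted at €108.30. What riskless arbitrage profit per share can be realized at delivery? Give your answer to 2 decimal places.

PV(dividends) I = 1.32·e^(−0.0376·1/12) + 1.32·e^(−0.0376·3/12) = 2.6235
Fair forward F* = (S − I)·e^(rT) = (112.32 − 2.6235)·e^0.012533 = 109.6965 × 1.012612 = 111.0800
Market €108.30 < fair 111.0800: forward underpriced → reverse cash-and-carry (short the stock, invest proceeds at r, pay the dividends, go long the forward).
Profit at T = |F_mkt − F*| = |108.30 − 111.0800| = €2.78 per share

€2.78 per share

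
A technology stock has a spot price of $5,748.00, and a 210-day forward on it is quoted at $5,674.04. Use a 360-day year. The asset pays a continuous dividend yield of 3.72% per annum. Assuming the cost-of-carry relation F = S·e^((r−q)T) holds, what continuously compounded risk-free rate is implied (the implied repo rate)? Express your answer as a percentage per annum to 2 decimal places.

1.50%

From F = S·e^((r−q)T): (r − q) = ln(F/S)/T
ln(5674.04/5748.00) = ln(0.987133) = -0.012950
(r − q) = -0.012950 / (210/360) = -0.022200
r = ln(F/S)/T + q = -0.022200 + 0.0372 = 0.015000
r = 1.50%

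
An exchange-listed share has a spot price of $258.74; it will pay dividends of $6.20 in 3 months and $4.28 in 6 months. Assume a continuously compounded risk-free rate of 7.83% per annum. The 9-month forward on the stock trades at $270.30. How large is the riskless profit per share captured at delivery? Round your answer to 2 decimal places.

PV(dividends) I = 6.20·e^(−0.0783·3/12) + 4.28·e^(−0.0783·6/12) = 10.1955
Fair forward F* = (S − I)·e^(rT) = (258.74 − 10.1955)·e^0.058725 = 248.5445 × 1.060484 = 263.5775
Market $270.30 > fair 263.5775: forward overpriced → cash-and-carry (borrow at r, buy the stock and collect the dividends, short the forward).
Profit at T = |F_mkt − F*| = |270.30 − 263.5775| = $6.72 per share

$6.72 per share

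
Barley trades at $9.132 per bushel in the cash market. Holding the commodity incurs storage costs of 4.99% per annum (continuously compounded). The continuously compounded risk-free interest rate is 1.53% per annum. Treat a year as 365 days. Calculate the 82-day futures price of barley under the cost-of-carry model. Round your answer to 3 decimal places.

$9.267 per bushel

Net carry = r + u − y = 0.0153 + 0.0499 − 0.0000 = 0.0652
F = S·e^((r+u−y)T) = 9.132 · e^(0.0652 × 82/365) = 9.132 · e^0.014648
= 9.132 × 1.014756 = $9.267 per bushel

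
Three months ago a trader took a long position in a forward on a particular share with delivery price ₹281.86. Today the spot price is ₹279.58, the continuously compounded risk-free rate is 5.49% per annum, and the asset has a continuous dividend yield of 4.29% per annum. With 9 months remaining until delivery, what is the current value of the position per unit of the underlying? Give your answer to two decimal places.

Current fair forward for the remaining 9 months: F = S·e^((r − q)·T), (r − q) = 0.0549 − 0.0429 = 0.0120
F = 279.58 · e^(0.0120 × 9/12) = 279.58 × 1.009041 = 282.1077
Value of long forward = (F − K)·e^(−rT) = (282.1077 − 281.86) · e^(−0.0549·9/12)
= 0.2477 × 0.959661 = 0.24

₹0.24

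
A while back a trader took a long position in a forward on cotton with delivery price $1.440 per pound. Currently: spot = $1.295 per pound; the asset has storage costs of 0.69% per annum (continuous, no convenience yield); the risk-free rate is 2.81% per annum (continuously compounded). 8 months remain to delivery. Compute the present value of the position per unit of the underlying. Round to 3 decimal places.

-$0.112 per pound

Current fair forward for the remaining 8 months: F = S·e^((r + u)·T), (r + u) = 0.0281 + 0.0069 = 0.0350
F = 1.295 · e^(0.0350 × 8/12) = 1.295 × 1.023608 = 1.3256
Value of long forward = (F − K)·e^(−rT) = (1.3256 − 1.440) · e^(−0.0281·8/12)
= -0.1144 × 0.981441 = -0.112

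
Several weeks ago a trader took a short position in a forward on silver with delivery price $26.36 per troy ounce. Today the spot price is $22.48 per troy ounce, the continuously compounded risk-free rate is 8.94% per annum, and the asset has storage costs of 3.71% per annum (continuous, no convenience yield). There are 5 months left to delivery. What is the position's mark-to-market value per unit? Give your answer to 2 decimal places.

Current fair forward for the remaining 5 months: F = S·e^((r + u)·T), (r + u) = 0.0894 + 0.0371 = 0.1265
F = 22.48 · e^(0.1265 × 5/12) = 22.48 × 1.054122 = 23.6967
Value of long forward = (F − K)·e^(−rT) = (23.6967 − 26.36) · e^(−0.0894·5/12)
= -2.6633 × 0.963435 = -2.57
Short position value = −(long value) = $2.57

$2.57 per troy ounce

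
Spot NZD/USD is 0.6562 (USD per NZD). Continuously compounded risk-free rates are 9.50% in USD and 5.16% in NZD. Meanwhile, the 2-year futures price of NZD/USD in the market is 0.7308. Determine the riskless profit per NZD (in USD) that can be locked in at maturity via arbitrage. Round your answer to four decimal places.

0.0151 per NZD (in USD)

Fair futures: F* = S·e^(carry·T), with carry = (r_USD − r_NZD) = 0.0950 − 0.0516 = 0.0434
F* = 0.6562 · e^(0.0434 × 2) = 0.6562 · e^0.086800 = 0.6562 × 1.090679 = 0.7157
Market 0.7308 > fair 0.7157: forward overpriced → cash-and-carry (buy spot, short the forward).
At maturity, profit = |F_mkt − F*| = |0.7308 − 0.7157| = 0.0151 per NZD (in USD)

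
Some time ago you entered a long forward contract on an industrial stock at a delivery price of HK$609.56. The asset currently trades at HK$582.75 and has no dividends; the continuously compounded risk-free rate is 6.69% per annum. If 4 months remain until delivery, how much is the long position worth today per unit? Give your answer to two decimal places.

-HK$13.37

Current fair forward for the remaining 4 months: F = S·e^(r·T), r = 0.0669
F = 582.75 · e^(0.0669 × 4/12) = 582.75 × 1.022551 = 595.8916
Value of long forward = (F − K)·e^(−rT) = (595.8916 − 609.56) · e^(−0.0669·4/12)
= -13.6684 × 0.977947 = -13.37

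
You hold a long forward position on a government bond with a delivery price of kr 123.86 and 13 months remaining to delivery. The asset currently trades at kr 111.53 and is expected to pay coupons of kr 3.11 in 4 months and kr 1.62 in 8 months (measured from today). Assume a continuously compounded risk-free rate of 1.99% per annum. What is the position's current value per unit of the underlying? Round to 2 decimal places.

PV(remaining coupons) I = 3.11·e^(−0.0199·4/12) + 1.62·e^(−0.0199·8/12) = 4.6881
Current forward F = (S − I)·e^(rT) = (111.53 − 4.6881)·e^(0.0199·13/12) = 106.8419 × 1.021792 = 109.1702
Value (long) = (F − K)·e^(−rT) = (109.1702 − 123.86) × 0.978672 = -14.3765
Value = -kr 14.38

-kr 14.38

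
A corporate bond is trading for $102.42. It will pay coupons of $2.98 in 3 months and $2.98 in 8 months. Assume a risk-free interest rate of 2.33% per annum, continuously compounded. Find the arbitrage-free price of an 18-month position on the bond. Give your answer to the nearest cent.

$99.96

PV(coupons) I = 2.98·e^(−0.0233·3/12) + 2.98·e^(−0.0233·8/12)
I = 2.9627 + 2.9341 = 5.8968
F = (S − I)·e^(rT) = (102.42 − 5.8968) · e^(0.0233·18/12)
= 96.5232 · e^0.034950 = 96.5232 × 1.035568 = $99.96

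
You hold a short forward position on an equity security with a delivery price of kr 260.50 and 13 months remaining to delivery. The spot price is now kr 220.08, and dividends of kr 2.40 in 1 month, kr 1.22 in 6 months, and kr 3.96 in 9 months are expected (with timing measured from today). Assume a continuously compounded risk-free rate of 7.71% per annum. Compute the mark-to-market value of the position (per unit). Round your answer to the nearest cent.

PV(remaining dividends) I = 2.40·e^(−0.0771·1/12) + 1.22·e^(−0.0771·6/12) + 3.96·e^(−0.0771·9/12) = 7.2960
Current forward F = (S − I)·e^(rT) = (220.08 − 7.2960)·e^(0.0771·13/12) = 212.7840 × 1.087112 = 231.3200
Value (long) = (F − K)·e^(−rT) = (231.3200 − 260.50) × 0.919868 = -26.8417
Short position value = −(long value) = kr 26.84

kr 26.84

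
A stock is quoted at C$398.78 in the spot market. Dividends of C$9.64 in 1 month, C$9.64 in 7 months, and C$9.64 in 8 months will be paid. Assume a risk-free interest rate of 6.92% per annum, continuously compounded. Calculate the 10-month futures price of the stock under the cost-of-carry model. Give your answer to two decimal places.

C$392.74

PV(dividends) I = 9.64·e^(−0.0692·1/12) + 9.64·e^(−0.0692·7/12) + 9.64·e^(−0.0692·8/12)
I = 9.5846 + 9.2586 + 9.2054 = 28.0486
F = (S − I)·e^(rT) = (398.78 − 28.0486) · e^(0.0692·10/12)
= 370.7314 · e^0.057667 = 370.7314 × 1.059362 = C$392.74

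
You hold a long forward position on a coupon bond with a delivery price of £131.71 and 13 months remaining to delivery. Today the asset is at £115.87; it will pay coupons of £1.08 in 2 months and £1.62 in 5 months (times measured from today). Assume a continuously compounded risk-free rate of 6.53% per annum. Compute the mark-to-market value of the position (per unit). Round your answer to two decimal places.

-£9.49

PV(remaining coupons) I = 1.08·e^(−0.0653·2/12) + 1.62·e^(−0.0653·5/12) = 2.6448
Current forward F = (S − I)·e^(rT) = (115.87 − 2.6448)·e^(0.0653·13/12) = 113.2252 × 1.073304 = 121.5251
Value (long) = (F − K)·e^(−rT) = (121.5251 − 131.71) × 0.931703 = -9.4893
Value = -£9.49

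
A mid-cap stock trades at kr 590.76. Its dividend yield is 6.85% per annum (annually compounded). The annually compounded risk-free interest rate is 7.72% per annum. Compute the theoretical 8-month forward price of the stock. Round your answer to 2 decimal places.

kr 593.96

F = S · (1+r)^T / (1+q)^T
= 590.76 × 1.050826 / 1.045161 = 590.76 × 1.005420
F = kr 593.96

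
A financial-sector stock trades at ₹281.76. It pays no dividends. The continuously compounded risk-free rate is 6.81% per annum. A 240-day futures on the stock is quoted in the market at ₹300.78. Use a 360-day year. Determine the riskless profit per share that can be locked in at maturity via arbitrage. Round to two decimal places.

Fair futures: F* = S·e^(carry·T), with carry = r = 0.0681
F* = 281.76 · e^(0.0681 × 240/360) = 281.76 · e^0.045400 = 281.76 × 1.046446 = ₹294.8466
Market ₹300.78 > fair ₹294.8466: forward overpriced → cash-and-carry (buy spot, short the forward).
At maturity, profit = |F_mkt − F*| = |300.78 − 294.8466| = ₹5.93 per share

₹5.93 per share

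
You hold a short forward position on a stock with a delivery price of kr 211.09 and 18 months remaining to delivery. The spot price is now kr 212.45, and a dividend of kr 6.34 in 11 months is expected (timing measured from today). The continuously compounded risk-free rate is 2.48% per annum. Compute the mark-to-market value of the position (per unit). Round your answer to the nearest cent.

-kr 2.87

PV(remaining dividends) I = 6.34·e^(−0.0248·11/12) = 6.1975
Current forward F = (S − I)·e^(rT) = (212.45 − 6.1975)·e^(0.0248·18/12) = 206.2525 × 1.037901 = 214.0697
Value (long) = (F − K)·e^(−rT) = (214.0697 − 211.09) × 0.963483 = 2.8709
Short position value = −(long value) = -kr 2.87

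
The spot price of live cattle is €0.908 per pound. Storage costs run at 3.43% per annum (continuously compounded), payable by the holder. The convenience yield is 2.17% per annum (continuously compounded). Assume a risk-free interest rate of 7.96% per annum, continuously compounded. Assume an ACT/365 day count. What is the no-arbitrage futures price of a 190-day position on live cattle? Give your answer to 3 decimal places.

€0.953 per pound

Net carry = r + u − y = 0.0796 + 0.0343 − 0.0217 = 0.0922
F = S·e^((r+u−y)T) = 0.908 · e^(0.0922 × 190/365) = 0.908 · e^0.047995
= 0.908 × 1.049165 = €0.953 per pound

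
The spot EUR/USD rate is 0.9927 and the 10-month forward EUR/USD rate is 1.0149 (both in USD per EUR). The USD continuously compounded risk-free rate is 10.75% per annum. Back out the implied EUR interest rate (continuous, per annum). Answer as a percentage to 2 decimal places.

8.10%

F = S·e^((r_USD − r_EUR)T) ⇒ r_EUR = r_USD − ln(F/S)/T
ln(1.0149/0.9927) = 0.022117; /(10/12) = 0.026540
r_EUR = 0.1075 − 0.026540 = 0.080960
r_EUR = 8.10%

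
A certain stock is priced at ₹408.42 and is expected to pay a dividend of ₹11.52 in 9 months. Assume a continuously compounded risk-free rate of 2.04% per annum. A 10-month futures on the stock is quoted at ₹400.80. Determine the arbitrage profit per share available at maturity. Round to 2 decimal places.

PV(dividends) I = 11.52·e^(−0.0204·9/12) = 11.3451
Fair futures F* = (S − I)·e^(rT) = (408.42 − 11.3451)·e^0.017000 = 397.0749 × 1.017145 = 403.8827
Market ₹400.80 < fair 403.8827: forward underpriced → reverse cash-and-carry (short the stock, invest proceeds at r, pay the dividends, go long the forward).
Profit at T = |F_mkt − F*| = |400.80 − 403.8827| = ₹3.08 per share

₹3.08 per share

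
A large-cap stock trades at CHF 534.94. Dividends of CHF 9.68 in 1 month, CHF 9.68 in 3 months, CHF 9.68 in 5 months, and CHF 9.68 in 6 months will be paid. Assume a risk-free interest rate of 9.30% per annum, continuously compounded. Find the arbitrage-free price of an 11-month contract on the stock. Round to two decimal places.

CHF 541.58

PV(dividends) I = 9.68·e^(−0.0930·1/12) + 9.68·e^(−0.0930·3/12) + 9.68·e^(−0.0930·5/12) + 9.68·e^(−0.0930·6/12)
I = 9.6053 + 9.4575 + 9.3121 + 9.2402 = 37.6151
F = (S − I)·e^(rT) = (534.94 − 37.6151) · e^(0.0930·11/12)
= 497.3249 · e^0.085250 = 497.3249 × 1.088989 = CHF 541.58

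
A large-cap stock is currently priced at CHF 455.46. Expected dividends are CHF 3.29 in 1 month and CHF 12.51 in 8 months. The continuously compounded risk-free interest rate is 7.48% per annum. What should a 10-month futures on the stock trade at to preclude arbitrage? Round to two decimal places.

CHF 468.61

PV(dividends) I = 3.29·e^(−0.0748·1/12) + 12.51·e^(−0.0748·8/12)
I = 3.2696 + 11.9015 = 15.1711
F = (S − I)·e^(rT) = (455.46 − 15.1711) · e^(0.0748·10/12)
= 440.2889 · e^0.062333 = 440.2889 × 1.064317 = CHF 468.61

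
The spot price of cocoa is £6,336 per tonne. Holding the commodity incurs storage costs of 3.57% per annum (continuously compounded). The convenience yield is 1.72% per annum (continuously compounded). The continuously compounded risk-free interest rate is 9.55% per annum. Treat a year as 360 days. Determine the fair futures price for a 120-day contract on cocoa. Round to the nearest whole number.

Net carry = r + u − y = 0.0955 + 0.0357 − 0.0172 = 0.1140
F = S·e^((r+u−y)T) = 6336 · e^(0.1140 × 120/360) = 6336 · e^0.038000
= 6336 × 1.038731 = £6,581 per tonne

£6,581 per tonne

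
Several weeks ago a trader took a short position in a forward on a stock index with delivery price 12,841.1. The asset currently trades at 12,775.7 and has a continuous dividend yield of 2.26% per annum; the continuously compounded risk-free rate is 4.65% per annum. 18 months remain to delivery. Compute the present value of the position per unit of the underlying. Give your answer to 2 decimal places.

-373.91

Current fair forward for the remaining 18 months: F = S·e^((r − q)·T), (r − q) = 0.0465 − 0.0226 = 0.0239
F = 12775.7 · e^(0.0239 × 18/12) = 12775.7 × 1.03650036 = 13242.0176
Value of long forward = (F − K)·e^(−rT) = (13242.0176 − 12841.1) · e^(−0.0465·18/12)
= 400.9176 × 0.93262695 = 373.91
Short position value = −(long value) = -373.91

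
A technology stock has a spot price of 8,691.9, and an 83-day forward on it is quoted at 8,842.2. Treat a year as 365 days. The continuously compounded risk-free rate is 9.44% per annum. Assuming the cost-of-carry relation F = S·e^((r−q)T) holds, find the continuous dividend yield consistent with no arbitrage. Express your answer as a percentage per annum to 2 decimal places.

1.90%

From F = S·e^((r−q)T): (r − q) = ln(F/S)/T
ln(8842.2/8691.9) = ln(1.017292) = 0.017144
(r − q) = 0.017144 / (83/365) = 0.075392
q = r − ln(F/S)/T = 0.0944 − 0.075392 = 0.019008
q = 1.90%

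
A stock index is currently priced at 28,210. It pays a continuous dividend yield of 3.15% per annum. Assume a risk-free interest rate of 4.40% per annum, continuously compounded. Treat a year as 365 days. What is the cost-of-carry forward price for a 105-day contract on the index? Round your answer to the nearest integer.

28,312

F = S·e^((r − q)T) = 28210 · e^((0.0440 − 0.0315) × 105/365)
= 28210 · e^0.003596 = 28210 × 1.003602
F = 28,312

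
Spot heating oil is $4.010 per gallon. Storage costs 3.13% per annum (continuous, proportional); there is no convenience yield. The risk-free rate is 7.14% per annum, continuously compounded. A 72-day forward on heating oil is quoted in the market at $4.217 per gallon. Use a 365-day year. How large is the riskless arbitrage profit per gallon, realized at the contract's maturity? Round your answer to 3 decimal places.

$0.125 per gallon

Fair forward: F* = S·e^(carry·T), with carry = (r + u) = 0.0714 + 0.0313 = 0.1027
F* = 4.010 · e^(0.1027 × 72/365) = 4.010 · e^0.020259 = 4.010 × 1.020466 = $4.0921
Market $4.217 > fair $4.0921: forward overpriced → cash-and-carry (buy spot, short the forward).
At maturity, profit = |F_mkt − F*| = |4.217 − 4.0921| = $0.125 per gallon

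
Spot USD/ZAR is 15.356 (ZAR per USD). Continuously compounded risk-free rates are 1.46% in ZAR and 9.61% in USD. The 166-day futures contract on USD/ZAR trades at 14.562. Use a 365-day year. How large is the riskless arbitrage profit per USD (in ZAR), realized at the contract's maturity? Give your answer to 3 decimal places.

Fair futures: F* = S·e^(carry·T), with carry = (r_ZAR − r_USD) = 0.0146 − 0.0961 = -0.0815
F* = 15.356 · e^(-0.0815 × 166/365) = 15.356 · e^-0.037066 = 15.356 × 0.963613 = 14.7972
Market 14.562 < fair 14.7972: forward underpriced → reverse cash-and-carry (short spot, go long the forward).
At maturity, profit = |F_mkt − F*| = |14.562 − 14.7972| = 0.235 per USD (in ZAR)

0.235 per USD (in ZAR)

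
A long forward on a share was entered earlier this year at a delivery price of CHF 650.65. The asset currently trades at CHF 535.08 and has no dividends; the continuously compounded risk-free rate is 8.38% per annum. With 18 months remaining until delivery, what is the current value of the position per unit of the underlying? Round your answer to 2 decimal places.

Current fair forward for the remaining 18 months: F = S·e^(r·T), r = 0.0838
F = 535.08 · e^(0.0838 × 18/12) = 535.08 × 1.133942 = 606.7497
Value of long forward = (F − K)·e^(−rT) = (606.7497 − 650.65) · e^(−0.0838·18/12)
= -43.9003 × 0.881879 = -38.71

-CHF 38.71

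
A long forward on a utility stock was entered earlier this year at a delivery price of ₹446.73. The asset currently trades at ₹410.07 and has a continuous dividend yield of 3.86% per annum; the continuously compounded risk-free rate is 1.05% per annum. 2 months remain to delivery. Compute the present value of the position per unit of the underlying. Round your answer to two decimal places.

Current fair forward for the remaining 2 months: F = S·e^((r − q)·T), (r − q) = 0.0105 − 0.0386 = -0.0281
F = 410.07 · e^(-0.0281 × 2/12) = 410.07 × 0.995328 = 408.1542
Value of long forward = (F − K)·e^(−rT) = (408.1542 − 446.73) · e^(−0.0105·2/12)
= -38.5758 × 0.998252 = -38.51

-₹38.51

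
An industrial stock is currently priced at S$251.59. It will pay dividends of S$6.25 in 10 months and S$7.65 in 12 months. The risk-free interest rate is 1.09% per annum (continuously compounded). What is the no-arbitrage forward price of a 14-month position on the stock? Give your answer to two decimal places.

PV(dividends) I = 6.25·e^(−0.0109·10/12) + 7.65·e^(−0.0109·12/12)
I = 6.1935 + 7.5671 = 13.7606
F = (S − I)·e^(rT) = (251.59 − 13.7606) · e^(0.0109·14/12)
= 237.8294 · e^0.012717 = 237.8294 × 1.012798 = S$240.87

S$240.87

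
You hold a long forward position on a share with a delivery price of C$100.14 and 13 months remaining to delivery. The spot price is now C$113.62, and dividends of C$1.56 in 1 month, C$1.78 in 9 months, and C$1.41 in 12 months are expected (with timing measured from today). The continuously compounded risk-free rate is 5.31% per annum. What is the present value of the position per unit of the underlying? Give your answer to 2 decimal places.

PV(remaining dividends) I = 1.56·e^(−0.0531·1/12) + 1.78·e^(−0.0531·9/12) + 1.41·e^(−0.0531·12/12) = 4.6007
Current forward F = (S − I)·e^(rT) = (113.62 − 4.6007)·e^(0.0531·13/12) = 109.0193 × 1.059212 = 115.4746
Value (long) = (F − K)·e^(−rT) = (115.4746 − 100.14) × 0.944098 = 14.4774
Value = C$14.48

C$14.48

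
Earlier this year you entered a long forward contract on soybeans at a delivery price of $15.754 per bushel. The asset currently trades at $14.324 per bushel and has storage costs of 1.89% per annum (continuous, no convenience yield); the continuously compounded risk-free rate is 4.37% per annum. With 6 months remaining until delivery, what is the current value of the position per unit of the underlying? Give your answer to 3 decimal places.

-$0.954 per bushel

Current fair forward for the remaining 6 months: F = S·e^((r + u)·T), (r + u) = 0.0437 + 0.0189 = 0.0626
F = 14.324 · e^(0.0626 × 6/12) = 14.324 × 1.031795 = 14.7794
Value of long forward = (F − K)·e^(−rT) = (14.7794 − 15.754) · e^(−0.0437·6/12)
= -0.9746 × 0.978387 = -0.954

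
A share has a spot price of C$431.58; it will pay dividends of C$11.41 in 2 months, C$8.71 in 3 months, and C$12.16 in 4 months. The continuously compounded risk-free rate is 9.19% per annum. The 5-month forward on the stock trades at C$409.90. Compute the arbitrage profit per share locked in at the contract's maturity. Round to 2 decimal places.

C$5.75 per share

PV(dividends) I = 11.41·e^(−0.0919·2/12) + 8.71·e^(−0.0919·3/12) + 12.16·e^(−0.0919·4/12) = 31.5419
Fair forward F* = (S − I)·e^(rT) = (431.58 − 31.5419)·e^0.038292 = 400.0381 × 1.039035 = 415.6536
Market C$409.90 < fair 415.6536: forward underpriced → reverse cash-and-carry (short the stock, invest proceeds at r, pay the dividends, go long the forward).
Profit at T = |F_mkt − F*| = |409.90 − 415.6536| = C$5.75 per share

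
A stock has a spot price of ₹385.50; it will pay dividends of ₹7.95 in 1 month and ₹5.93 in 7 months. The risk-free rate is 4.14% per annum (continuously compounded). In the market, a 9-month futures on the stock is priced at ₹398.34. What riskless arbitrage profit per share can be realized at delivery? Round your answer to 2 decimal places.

PV(dividends) I = 7.95·e^(−0.0414·1/12) + 5.93·e^(−0.0414·7/12) = 13.7111
Fair futures F* = (S − I)·e^(rT) = (385.50 − 13.7111)·e^0.031050 = 371.7889 × 1.031537 = 383.5140
Market ₹398.34 > fair 383.5140: forward overpriced → cash-and-carry (borrow at r, buy the stock and collect the dividends, short the forward).
Profit at T = |F_mkt − F*| = |398.34 − 383.5140| = ₹14.83 per share

₹14.83 per share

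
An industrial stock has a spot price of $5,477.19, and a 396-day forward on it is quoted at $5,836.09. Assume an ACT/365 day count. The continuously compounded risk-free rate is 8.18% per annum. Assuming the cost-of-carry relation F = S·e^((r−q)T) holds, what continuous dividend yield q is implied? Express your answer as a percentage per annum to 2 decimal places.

2.33%

From F = S·e^((r−q)T): (r − q) = ln(F/S)/T
ln(5836.09/5477.19) = ln(1.065526) = 0.063469
(r − q) = 0.063469 / (396/365) = 0.058500
q = r − ln(F/S)/T = 0.0818 − 0.058500 = 0.023300
q = 2.33%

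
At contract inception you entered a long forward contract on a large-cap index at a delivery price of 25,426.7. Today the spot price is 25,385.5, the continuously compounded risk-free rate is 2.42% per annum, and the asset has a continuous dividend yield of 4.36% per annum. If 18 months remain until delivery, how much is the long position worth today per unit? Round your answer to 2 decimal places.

-741.85

Current fair forward for the remaining 18 months: F = S·e^((r − q)·T), (r − q) = 0.0242 − 0.0436 = -0.0194
F = 25385.5 · e^(-0.0194 × 18/12) = 25385.5 × 0.97131933 = 24657.4269
Value of long forward = (F − K)·e^(−rT) = (24657.4269 − 25426.7) · e^(−0.0242·18/12)
= -769.2731 × 0.96435094 = -741.85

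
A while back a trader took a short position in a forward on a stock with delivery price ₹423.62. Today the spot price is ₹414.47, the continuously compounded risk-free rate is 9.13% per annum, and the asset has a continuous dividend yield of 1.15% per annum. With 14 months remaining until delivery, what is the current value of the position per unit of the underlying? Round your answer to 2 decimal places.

Current fair forward for the remaining 14 months: F = S·e^((r − q)·T), (r − q) = 0.0913 − 0.0115 = 0.0798
F = 414.47 · e^(0.0798 × 14/12) = 414.47 × 1.097571 = 454.9103
Value of long forward = (F − K)·e^(−rT) = (454.9103 − 423.62) · e^(−0.0913·14/12)
= 31.2903 × 0.898960 = 28.13
Short position value = −(long value) = -₹28.13

-₹28.13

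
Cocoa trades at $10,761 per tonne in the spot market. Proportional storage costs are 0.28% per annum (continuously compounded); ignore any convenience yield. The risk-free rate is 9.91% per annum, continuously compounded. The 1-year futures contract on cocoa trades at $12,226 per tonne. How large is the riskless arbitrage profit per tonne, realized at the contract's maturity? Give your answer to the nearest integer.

$311 per tonne

Fair futures: F* = S·e^(carry·T), with carry = (r + u) = 0.0991 + 0.0028 = 0.1019
F* = 10761 · e^(0.1019 × 1) = 10761 · e^0.101900 = 10761 × 1.107273 = $11915.3648
Market $12226 > fair $11915.3648: forward overpriced → cash-and-carry (buy spot, short the forward).
At maturity, profit = |F_mkt − F*| = |12226 − 11915.3648| = $311 per tonne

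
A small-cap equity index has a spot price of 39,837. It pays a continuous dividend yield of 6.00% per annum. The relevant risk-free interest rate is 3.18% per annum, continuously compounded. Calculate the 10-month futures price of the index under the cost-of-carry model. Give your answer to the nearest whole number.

38,912

F = S·e^((r − q)T) = 39837 · e^((0.0318 − 0.0600) × 10/12)
= 39837 · e^-0.023500 = 39837 × 0.976774
F = 38,912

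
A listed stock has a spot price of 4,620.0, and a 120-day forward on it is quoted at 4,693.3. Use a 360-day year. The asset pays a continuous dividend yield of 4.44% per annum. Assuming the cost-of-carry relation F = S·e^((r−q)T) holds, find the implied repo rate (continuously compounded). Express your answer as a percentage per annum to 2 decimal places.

9.16%

From F = S·e^((r−q)T): (r − q) = ln(F/S)/T
ln(4693.3/4620.0) = ln(1.015866) = 0.015741
(r − q) = 0.015741 / (120/360) = 0.047223
r = ln(F/S)/T + q = 0.047223 + 0.0444 = 0.091623
r = 9.16%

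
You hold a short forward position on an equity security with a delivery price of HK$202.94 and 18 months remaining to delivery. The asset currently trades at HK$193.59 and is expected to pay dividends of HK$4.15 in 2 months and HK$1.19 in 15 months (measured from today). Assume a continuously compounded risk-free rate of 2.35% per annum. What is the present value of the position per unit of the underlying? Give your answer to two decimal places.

PV(remaining dividends) I = 4.15·e^(−0.0235·2/12) + 1.19·e^(−0.0235·15/12) = 5.2893
Current forward F = (S − I)·e^(rT) = (193.59 − 5.2893)·e^(0.0235·18/12) = 188.3007 × 1.035879 = 195.0567
Value (long) = (F − K)·e^(−rT) = (195.0567 − 202.94) × 0.965364 = -7.6103
Short position value = −(long value) = HK$7.61

HK$7.61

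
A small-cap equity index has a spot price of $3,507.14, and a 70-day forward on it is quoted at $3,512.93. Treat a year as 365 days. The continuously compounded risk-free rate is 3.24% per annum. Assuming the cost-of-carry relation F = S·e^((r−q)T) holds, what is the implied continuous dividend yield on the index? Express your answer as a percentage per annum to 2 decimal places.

From F = S·e^((r−q)T): (r − q) = ln(F/S)/T
ln(3512.93/3507.14) = ln(1.001651) = 0.001650
(r − q) = 0.001650 / (70/365) = 0.008604
q = r − ln(F/S)/T = 0.0324 − 0.008604 = 0.023796
q = 2.38%

2.38%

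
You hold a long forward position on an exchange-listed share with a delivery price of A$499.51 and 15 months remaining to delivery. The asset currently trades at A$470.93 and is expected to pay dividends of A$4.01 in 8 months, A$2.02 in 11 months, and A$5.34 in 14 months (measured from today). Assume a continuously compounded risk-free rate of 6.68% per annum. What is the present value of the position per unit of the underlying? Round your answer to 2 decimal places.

A$0.76

PV(remaining dividends) I = 4.01·e^(−0.0668·8/12) + 2.02·e^(−0.0668·11/12) + 5.34·e^(−0.0668·14/12) = 10.6750
Current forward F = (S − I)·e^(rT) = (470.93 − 10.6750)·e^(0.0668·15/12) = 460.2550 × 1.087085 = 500.3363
Value (long) = (F − K)·e^(−rT) = (500.3363 − 499.51) × 0.919891 = 0.7601
Value = A$0.76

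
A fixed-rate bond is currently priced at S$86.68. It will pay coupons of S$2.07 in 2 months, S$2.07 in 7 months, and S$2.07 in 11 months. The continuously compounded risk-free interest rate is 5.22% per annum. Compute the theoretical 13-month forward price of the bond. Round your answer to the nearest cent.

S$85.34

PV(coupons) I = 2.07·e^(−0.0522·2/12) + 2.07·e^(−0.0522·7/12) + 2.07·e^(−0.0522·11/12)
I = 2.0521 + 2.0079 + 1.9733 = 6.0333
F = (S − I)·e^(rT) = (86.68 − 6.0333) · e^(0.0522·13/12)
= 80.6467 · e^0.056550 = 80.6467 × 1.058180 = S$85.34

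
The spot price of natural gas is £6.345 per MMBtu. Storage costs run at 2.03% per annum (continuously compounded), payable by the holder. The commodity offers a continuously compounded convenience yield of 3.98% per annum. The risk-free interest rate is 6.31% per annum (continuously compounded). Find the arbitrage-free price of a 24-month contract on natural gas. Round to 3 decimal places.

£6.923 per MMBtu

Net carry = r + u − y = 0.0631 + 0.0203 − 0.0398 = 0.0436
F = S·e^((r+u−y)T) = 6.345 · e^(0.0436 × 24/12) = 6.345 · e^0.087200
= 6.345 × 1.091115 = £6.923 per MMBtu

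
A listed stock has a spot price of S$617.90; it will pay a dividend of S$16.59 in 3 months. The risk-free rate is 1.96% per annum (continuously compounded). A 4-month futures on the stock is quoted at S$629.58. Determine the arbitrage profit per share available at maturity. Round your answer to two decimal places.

PV(dividends) I = 16.59·e^(−0.0196·3/12) = 16.5089
Fair futures F* = (S − I)·e^(rT) = (617.90 − 16.5089)·e^0.006533 = 601.3911 × 1.006554 = 605.3326
Market S$629.58 > fair 605.3326: forward overpriced → cash-and-carry (borrow at r, buy the stock and collect the dividends, short the forward).
Profit at T = |F_mkt − F*| = |629.58 − 605.3326| = S$24.25 per share

S$24.25 per share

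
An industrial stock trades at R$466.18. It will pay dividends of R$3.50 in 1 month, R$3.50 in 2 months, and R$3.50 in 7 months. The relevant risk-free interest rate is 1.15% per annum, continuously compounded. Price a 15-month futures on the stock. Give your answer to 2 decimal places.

R$462.31

PV(dividends) I = 3.50·e^(−0.0115·1/12) + 3.50·e^(−0.0115·2/12) + 3.50·e^(−0.0115·7/12)
I = 3.4966 + 3.4933 + 3.4766 = 10.4665
F = (S − I)·e^(rT) = (466.18 − 10.4665) · e^(0.0115·15/12)
= 455.7135 · e^0.014375 = 455.7135 × 1.014479 = R$462.31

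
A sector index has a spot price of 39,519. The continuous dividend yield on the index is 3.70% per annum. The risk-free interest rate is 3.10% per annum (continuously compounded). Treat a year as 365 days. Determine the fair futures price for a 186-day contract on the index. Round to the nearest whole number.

F = S·e^((r − q)T) = 39519 · e^((0.0310 − 0.0370) × 186/365)
= 39519 · e^-0.003058 = 39519 × 0.996947
F = 39,398

39,398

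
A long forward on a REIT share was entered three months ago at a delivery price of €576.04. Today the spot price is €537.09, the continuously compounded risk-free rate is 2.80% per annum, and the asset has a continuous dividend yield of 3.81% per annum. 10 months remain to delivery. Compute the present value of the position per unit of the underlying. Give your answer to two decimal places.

Current fair forward for the remaining 10 months: F = S·e^((r − q)·T), (r − q) = 0.0280 − 0.0381 = -0.0101
F = 537.09 · e^(-0.0101 × 10/12) = 537.09 × 0.991619 = 532.5886
Value of long forward = (F − K)·e^(−rT) = (532.5886 − 576.04) · e^(−0.0280·10/12)
= -43.4514 × 0.976937 = -42.45

-€42.45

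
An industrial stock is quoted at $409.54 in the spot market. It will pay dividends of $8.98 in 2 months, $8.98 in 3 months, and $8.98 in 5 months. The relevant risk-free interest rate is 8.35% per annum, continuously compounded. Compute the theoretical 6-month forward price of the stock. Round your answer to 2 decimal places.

PV(dividends) I = 8.98·e^(−0.0835·2/12) + 8.98·e^(−0.0835·3/12) + 8.98·e^(−0.0835·5/12)
I = 8.8559 + 8.7945 + 8.6729 = 26.3233
F = (S − I)·e^(rT) = (409.54 − 26.3233) · e^(0.0835·6/12)
= 383.2167 · e^0.041750 = 383.2167 × 1.042634 = $399.55

$399.55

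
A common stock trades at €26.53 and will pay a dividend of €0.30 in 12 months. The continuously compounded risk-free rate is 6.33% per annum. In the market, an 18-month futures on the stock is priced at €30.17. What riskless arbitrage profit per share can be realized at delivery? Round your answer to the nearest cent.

€1.31 per share

PV(dividends) I = 0.30·e^(−0.0633·12/12) = 0.2816
Fair futures F* = (S − I)·e^(rT) = (26.53 − 0.2816)·e^0.094950 = 26.2484 × 1.099604 = 28.8628
Market €30.17 > fair 28.8628: forward overpriced → cash-and-carry (borrow at r, buy the stock and collect the dividends, short the forward).
Profit at T = |F_mkt − F*| = |30.17 − 28.8628| = €1.31 per share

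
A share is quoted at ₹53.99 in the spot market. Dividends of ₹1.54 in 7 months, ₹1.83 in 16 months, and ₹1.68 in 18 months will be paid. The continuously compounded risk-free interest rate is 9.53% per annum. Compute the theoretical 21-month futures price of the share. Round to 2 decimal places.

PV(dividends) I = 1.54·e^(−0.0953·7/12) + 1.83·e^(−0.0953·16/12) + 1.68·e^(−0.0953·18/12)
I = 1.4567 + 1.6116 + 1.4562 = 4.5245
F = (S − I)·e^(rT) = (53.99 − 4.5245) · e^(0.0953·21/12)
= 49.4655 · e^0.166775 = 49.4655 × 1.181488 = ₹58.44

₹58.44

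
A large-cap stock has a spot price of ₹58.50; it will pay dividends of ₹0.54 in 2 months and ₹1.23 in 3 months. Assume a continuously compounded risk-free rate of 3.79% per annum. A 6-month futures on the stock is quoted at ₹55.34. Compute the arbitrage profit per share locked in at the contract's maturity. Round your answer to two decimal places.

₹2.49 per share

PV(dividends) I = 0.54·e^(−0.0379·2/12) + 1.23·e^(−0.0379·3/12) = 1.7550
Fair futures F* = (S − I)·e^(rT) = (58.50 − 1.7550)·e^0.018950 = 56.7450 × 1.019131 = 57.8306
Market ₹55.34 < fair 57.8306: forward underpriced → reverse cash-and-carry (short the stock, invest proceeds at r, pay the dividends, go long the forward).
Profit at T = |F_mkt − F*| = |55.34 − 57.8306| = ₹2.49 per share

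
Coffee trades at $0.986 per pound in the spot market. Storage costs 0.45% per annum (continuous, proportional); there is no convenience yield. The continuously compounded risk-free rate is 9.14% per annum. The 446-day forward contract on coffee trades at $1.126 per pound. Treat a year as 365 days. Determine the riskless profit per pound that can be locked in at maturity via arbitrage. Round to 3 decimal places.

$0.017 per pound

Fair forward: F* = S·e^(carry·T), with carry = (r + u) = 0.0914 + 0.0045 = 0.0959
F* = 0.986 · e^(0.0959 × 446/365) = 0.986 · e^0.117182 = 0.986 × 1.124324 = $1.1086
Market $1.126 > fair $1.1086: forward overpriced → cash-and-carry (buy spot, short the forward).
At maturity, profit = |F_mkt − F*| = |1.126 − 1.1086| = $0.017 per pound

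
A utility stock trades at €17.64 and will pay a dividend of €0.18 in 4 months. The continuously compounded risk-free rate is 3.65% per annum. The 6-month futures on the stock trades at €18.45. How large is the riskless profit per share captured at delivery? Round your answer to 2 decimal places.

PV(dividends) I = 0.18·e^(−0.0365·4/12) = 0.1778
Fair futures F* = (S − I)·e^(rT) = (17.64 − 0.1778)·e^0.018250 = 17.4622 × 1.018418 = 17.7838
Market €18.45 > fair 17.7838: forward overpriced → cash-and-carry (borrow at r, buy the stock and collect the dividends, short the forward).
Profit at T = |F_mkt − F*| = |18.45 − 17.7838| = €0.67 per share

€0.67 per share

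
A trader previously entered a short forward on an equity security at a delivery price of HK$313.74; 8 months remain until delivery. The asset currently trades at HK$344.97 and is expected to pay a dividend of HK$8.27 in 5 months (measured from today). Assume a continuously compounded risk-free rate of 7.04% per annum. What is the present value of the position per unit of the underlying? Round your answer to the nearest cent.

PV(remaining dividends) I = 8.27·e^(−0.0704·5/12) = 8.0309
Current forward F = (S − I)·e^(rT) = (344.97 − 8.0309)·e^(0.0704·8/12) = 336.9391 × 1.048052 = 353.1297
Value (long) = (F − K)·e^(−rT) = (353.1297 − 313.74) × 0.954151 = 37.5837
Short position value = −(long value) = -HK$37.58

-HK$37.58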